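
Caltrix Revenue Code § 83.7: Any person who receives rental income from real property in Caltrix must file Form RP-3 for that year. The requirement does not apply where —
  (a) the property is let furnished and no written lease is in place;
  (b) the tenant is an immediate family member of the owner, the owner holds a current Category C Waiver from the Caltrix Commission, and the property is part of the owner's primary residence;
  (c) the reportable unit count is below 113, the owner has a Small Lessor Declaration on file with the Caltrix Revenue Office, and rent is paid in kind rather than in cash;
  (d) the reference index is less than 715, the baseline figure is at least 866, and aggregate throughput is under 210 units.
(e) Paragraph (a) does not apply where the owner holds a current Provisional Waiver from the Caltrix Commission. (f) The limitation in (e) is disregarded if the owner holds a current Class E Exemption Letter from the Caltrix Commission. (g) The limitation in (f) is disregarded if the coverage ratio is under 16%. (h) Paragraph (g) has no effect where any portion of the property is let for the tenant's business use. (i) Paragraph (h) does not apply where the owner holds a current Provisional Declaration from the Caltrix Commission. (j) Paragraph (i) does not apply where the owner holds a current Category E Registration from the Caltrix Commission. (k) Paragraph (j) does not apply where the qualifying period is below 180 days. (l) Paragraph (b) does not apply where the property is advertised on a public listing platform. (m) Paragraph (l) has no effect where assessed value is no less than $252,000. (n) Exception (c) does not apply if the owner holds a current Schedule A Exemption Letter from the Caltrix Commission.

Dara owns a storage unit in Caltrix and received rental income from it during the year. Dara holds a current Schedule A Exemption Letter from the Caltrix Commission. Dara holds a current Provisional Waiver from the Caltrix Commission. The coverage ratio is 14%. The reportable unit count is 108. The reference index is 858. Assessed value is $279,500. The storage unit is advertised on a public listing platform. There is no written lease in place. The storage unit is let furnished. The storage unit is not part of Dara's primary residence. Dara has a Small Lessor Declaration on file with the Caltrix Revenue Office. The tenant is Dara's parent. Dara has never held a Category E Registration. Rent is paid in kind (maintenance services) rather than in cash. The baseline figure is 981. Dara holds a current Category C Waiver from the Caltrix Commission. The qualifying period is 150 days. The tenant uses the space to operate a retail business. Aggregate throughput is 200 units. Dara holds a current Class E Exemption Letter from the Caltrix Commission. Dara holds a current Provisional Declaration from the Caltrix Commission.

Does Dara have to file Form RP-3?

Exception (a): the property is let furnished; there is no written lease — every condition holds. However, paragraphs (e)–(k) must be considered: (e) applies — a current Provisional Waiver is held. (f) would limit (e) — a current Class E Exemption Letter is held — but (g) sets (f) aside: (g) is engaged — the coverage ratio is 14%, under the 16% limit. (h) is engaged (the space is let for business use), but is itself disapplied by (i): (i) operates — a current Provisional Declaration is held. (j) is not engaged (the Category E Registration is not current), so (i) stands. Exception (a) does not apply.
Exception (b) requires that the property is part of the owner's primary residence; but the storage unit is not part of the primary residence, so (b) is unavailable.
Exception (c): the reportable unit count is 108, below the 113 limit; a Small Lessor Declaration is on file; rent is paid in kind — every condition holds. But: (n) operates against (c): a current Schedule A Exemption Letter is held. Exception (c) does not apply.
Exception (d) requires that the reference index is less than 715; but the reference index is 858, not less than 715, so (d) is unavailable.
None of the exceptions is available; § 83.7 applies in full.

Yes — Dara must file Form RP-3.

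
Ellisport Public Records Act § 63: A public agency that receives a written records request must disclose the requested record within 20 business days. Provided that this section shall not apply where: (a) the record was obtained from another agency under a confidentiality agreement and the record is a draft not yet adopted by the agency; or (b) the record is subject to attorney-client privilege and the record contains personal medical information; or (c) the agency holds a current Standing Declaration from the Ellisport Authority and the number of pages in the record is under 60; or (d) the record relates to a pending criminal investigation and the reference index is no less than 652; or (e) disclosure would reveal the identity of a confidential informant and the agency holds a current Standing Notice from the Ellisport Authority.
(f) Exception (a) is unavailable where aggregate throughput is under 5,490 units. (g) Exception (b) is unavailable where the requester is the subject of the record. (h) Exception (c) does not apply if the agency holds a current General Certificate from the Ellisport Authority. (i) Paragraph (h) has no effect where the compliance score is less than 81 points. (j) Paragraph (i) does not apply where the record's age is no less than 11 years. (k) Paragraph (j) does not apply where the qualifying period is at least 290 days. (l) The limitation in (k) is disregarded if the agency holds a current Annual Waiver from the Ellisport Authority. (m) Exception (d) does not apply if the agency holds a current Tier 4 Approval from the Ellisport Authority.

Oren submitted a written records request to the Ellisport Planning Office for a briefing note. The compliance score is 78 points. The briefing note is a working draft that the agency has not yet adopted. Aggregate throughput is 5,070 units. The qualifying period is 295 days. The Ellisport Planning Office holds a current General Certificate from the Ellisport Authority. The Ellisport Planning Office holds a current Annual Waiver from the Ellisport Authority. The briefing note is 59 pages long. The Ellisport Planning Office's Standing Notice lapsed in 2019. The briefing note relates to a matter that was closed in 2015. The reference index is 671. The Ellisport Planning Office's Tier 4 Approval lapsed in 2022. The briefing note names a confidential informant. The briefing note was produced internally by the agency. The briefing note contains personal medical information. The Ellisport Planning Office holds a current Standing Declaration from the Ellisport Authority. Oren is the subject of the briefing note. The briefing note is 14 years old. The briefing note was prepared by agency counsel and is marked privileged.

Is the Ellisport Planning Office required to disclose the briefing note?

Exception (a) fails — the briefing note was produced internally.
Exception (b) is satisfied on its face — the briefing note is privileged; the briefing note contains personal medical information. But: (g) is engaged — Oren is the subject of the briefing note. (b) is therefore removed.
Exception (c) is satisfied on its face — a current Standing Declaration is held; the number of pages in the record is 59, under the 60 limit. However, paragraphs (h)–(l) must be considered: (h) operates against (c): a current General Certificate is held. (i) would limit (h) — the compliance score is 78 points, less than the 81 points limit — but (j) sets (i) aside: (j) operates against (i): the record's age is 14 years, meeting the 11 years threshold. (k) would limit (j) — the qualifying period is 295 days, meeting the 290 days threshold — but (l) sets (k) aside: (l) applies — a current Annual Waiver is held. Exception (c) does not apply.
Exception (d) requires that the record relates to a pending criminal investigation; but the briefing note relates to a closed matter, so (d) is unavailable.
Exception (e) requires that the agency holds a current Standing Notice from the Ellisport Authority; but the Standing Notice is not current, so (e) is unavailable.
No exception displaces § 63.

Yes — the Ellisport Planning Office must disclose the briefing note.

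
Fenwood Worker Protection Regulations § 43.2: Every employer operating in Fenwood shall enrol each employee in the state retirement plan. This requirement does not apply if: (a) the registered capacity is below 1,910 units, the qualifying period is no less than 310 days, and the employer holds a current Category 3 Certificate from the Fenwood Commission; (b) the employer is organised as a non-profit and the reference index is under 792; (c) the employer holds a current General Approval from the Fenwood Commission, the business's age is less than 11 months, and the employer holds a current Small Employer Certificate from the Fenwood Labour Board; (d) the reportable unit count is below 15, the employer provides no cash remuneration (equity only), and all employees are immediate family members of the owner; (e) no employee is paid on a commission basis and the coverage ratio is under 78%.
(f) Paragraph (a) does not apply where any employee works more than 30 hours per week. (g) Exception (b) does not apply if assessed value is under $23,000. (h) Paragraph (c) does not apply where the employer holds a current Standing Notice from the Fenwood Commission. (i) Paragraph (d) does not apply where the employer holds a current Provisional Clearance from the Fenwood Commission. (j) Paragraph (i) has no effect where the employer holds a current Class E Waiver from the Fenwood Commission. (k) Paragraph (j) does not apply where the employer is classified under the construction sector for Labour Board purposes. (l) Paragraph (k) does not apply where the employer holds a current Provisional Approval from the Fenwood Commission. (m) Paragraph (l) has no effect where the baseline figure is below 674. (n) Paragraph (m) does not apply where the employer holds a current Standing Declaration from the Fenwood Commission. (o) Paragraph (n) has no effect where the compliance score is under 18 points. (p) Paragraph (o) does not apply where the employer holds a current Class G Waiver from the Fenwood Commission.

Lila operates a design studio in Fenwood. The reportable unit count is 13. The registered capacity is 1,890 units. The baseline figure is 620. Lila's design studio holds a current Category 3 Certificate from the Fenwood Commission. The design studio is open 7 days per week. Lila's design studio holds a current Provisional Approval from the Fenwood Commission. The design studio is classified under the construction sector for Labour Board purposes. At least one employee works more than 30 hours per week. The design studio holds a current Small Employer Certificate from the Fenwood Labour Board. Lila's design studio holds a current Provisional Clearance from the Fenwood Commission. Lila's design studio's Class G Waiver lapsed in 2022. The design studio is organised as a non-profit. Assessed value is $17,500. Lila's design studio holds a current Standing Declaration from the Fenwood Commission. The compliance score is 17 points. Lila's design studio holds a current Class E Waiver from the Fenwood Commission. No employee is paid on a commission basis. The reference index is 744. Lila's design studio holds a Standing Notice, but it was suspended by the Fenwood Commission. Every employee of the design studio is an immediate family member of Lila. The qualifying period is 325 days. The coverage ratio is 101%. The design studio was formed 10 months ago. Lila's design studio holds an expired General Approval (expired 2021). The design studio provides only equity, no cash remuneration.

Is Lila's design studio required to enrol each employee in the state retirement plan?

Yes — Lila's design studio must enrol each employee in the state retirement plan.

Exception (a)'s conditions are all satisfied: the registered capacity is 1,890 units, below the 1,910 units limit; the qualifying period is 325 days, meeting the 310 days threshold; a current Category 3 Certificate is held. However, paragraph (f) must be considered: (f) is triggered — at least one employee exceeds 30 hours/week. So (a) is unavailable.
Exception (b): the employer is a non-profit; the reference index is 744, under the 792 limit — every condition holds. But: (g) is triggered — assessed value is $17,500, under the $23,000 limit. So (b) is unavailable.
Exception (c) does not apply: there is no General Approval in force.
Exception (d) is satisfied on its face — the reportable unit count is 13, below the 15 limit; remuneration is equity-only; every employee is an immediate family member. However, paragraphs (i)–(p) must be considered: (i) applies — a current Provisional Clearance is held. (j) would limit (i) — a current Class E Waiver is held — but (k) sets (j) aside: (k) applies — the design studio is classified under the construction sector. (l) is triggered (a current Provisional Approval is held), but is itself disapplied by (m): (m) operates against (l): the baseline figure is 620, below the 674 limit. (n) is engaged (a current Standing Declaration is held), but is overridden by (o): (o) applies — the compliance score is 17 points, under the 18 points limit. (p) is not triggered (there is no Class G Waiver in force), so (o) stands. Exception (d) does not apply.
Exception (e) does not apply: the coverage ratio is 101%, not under 78%.
None of the exceptions is available; § 43.2 applies in full.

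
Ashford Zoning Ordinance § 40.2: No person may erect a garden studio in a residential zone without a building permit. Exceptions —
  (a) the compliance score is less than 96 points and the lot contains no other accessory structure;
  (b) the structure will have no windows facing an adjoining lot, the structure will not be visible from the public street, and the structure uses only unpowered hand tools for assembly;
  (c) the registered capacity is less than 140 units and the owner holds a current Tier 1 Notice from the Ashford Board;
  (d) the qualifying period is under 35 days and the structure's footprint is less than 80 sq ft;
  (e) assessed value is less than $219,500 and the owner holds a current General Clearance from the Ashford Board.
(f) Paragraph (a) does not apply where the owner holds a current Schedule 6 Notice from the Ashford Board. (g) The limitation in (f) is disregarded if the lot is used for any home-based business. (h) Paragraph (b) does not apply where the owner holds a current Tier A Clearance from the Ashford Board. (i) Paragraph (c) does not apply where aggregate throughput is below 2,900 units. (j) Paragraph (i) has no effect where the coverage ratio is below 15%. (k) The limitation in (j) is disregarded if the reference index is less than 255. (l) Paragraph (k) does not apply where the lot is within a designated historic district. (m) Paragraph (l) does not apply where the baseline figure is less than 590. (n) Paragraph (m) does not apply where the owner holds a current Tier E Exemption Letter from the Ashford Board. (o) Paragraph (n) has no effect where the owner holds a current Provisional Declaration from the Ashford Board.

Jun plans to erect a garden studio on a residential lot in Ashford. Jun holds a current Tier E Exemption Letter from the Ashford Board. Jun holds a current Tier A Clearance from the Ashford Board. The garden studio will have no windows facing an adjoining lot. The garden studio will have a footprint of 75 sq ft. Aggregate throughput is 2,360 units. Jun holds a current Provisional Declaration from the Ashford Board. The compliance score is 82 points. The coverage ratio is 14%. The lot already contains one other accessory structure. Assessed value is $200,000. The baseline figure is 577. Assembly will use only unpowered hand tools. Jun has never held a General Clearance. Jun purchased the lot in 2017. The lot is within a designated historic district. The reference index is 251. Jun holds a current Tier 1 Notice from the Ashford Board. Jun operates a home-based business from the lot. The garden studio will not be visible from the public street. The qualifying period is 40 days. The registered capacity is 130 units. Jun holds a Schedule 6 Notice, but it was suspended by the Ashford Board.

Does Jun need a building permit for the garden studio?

Exception (a) does not apply: the lot already has another accessory structure.
Exception (b)'s conditions are all satisfied: no windows face an adjoining lot; the structure will not be visible from the street; assembly uses only hand tools. But applying paragraph (h): (h) operates against (b): a current Tier A Clearance is held. So (b) is unavailable.
Exception (c): the registered capacity is 130 units, less than the 140 units limit; a current Tier 1 Notice is held — every condition holds. However, paragraphs (i)–(o) must be considered: (i) operates — aggregate throughput is 2,360 units, below the 2,900 units limit. (j) would limit (i) — the coverage ratio is 14%, below the 15% limit — but (k) sets (j) aside: (k) operates against (j): the reference index is 251, less than the 255 limit. (l) is engaged (the lot is in a historic district), but yields to (m): (m) is triggered — the baseline figure is 577, less than the 590 limit. (n) would limit (m) — a current Tier E Exemption Letter is held — but (o) sets (n) aside: (o) is engaged — a current Provisional Declaration is held. (c) is therefore removed.
Exception (d) fails — the qualifying period is 40 days, not under 35 days.
Exception (e) fails — the General Clearance is not current.
No exception applies. The general rule governs.

Yes — Jun must obtain a building permit.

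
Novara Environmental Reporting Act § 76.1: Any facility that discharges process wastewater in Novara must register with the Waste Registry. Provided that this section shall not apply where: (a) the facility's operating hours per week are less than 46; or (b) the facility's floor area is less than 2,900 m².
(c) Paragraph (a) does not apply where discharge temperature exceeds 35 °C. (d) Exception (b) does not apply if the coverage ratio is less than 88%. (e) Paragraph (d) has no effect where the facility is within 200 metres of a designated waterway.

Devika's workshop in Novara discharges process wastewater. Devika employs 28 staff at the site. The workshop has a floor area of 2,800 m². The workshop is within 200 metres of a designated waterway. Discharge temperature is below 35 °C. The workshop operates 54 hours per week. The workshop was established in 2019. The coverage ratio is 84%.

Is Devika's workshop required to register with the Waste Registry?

No — exception (b) applies; Devika's workshop is not required to register with the Waste Registry.

Exception (a) does not apply: the facility's operating hours per week are 54, not less than 46.
All of (b)'s requirements are met (the facility's floor area is 2,800 m², less than the 2,900 m² limit). Under paragraphs (d)–(e): (d) is engaged (the coverage ratio is 84%, less than the 88% limit), but is displaced by (e): (e) is engaged — the workshop is within 200 m of a designated waterway. Exception (b) stands.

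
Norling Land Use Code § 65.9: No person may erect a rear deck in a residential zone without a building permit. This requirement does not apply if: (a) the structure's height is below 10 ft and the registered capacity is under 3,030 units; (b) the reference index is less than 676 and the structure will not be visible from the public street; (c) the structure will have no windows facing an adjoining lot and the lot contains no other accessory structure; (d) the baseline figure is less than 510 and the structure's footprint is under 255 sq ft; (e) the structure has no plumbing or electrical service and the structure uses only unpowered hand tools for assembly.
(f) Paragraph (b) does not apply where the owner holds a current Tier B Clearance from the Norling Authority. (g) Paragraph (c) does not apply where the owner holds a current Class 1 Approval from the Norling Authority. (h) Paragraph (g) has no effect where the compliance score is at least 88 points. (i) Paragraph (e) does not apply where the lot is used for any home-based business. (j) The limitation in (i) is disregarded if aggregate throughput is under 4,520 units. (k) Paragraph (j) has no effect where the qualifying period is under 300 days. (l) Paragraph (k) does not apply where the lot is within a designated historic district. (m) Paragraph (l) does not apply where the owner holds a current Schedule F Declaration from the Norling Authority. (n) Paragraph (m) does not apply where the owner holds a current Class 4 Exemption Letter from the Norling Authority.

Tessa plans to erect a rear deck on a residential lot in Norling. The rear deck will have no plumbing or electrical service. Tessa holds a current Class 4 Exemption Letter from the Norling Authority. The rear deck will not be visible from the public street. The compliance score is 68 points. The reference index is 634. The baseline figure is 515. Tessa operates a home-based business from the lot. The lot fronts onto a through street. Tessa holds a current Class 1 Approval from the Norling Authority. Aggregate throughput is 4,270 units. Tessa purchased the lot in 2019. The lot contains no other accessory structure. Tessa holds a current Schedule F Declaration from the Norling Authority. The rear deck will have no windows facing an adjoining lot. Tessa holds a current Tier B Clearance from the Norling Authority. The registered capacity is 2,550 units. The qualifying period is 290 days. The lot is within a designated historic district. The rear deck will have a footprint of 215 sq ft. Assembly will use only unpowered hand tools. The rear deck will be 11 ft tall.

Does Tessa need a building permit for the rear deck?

Exception (a) fails — the structure's height is 11 ft, not below 10 ft.
Exception (b) is satisfied on its face — the reference index is 634, less than the 676 limit; the structure will not be visible from the street. But: (f) operates against (b): a current Tier B Clearance is held. (b) is therefore removed.
Exception (c)'s conditions are all satisfied: no windows face an adjoining lot; the lot has no other accessory structure. However, paragraphs (g)–(h) must be considered: (g) operates against (c): a current Class 1 Approval is held. (h), which would lift (g), is not engaged — the compliance score is 68 points, short of 88 points. Exception (c) does not apply.
Exception (d) requires that the baseline figure is less than 510; but the baseline figure is 515, not less than 510, so (d) is unavailable.
Exception (e) is satisfied on its face — there is no plumbing or electrical service; assembly uses only hand tools. Under paragraphs (i)–(n): (i) operates (a home-based business operates on the lot), but is overridden by (j): (j) is triggered — aggregate throughput is 4,270 units, under the 4,520 units limit. (k) would limit (j) — the qualifying period is 290 days, under the 300 days limit — but (l) sets (k) aside: (l) is triggered — the lot is in a historic district. (m) would limit (l) — a current Schedule F Declaration is held — but (n) sets (m) aside: (n) operates against (m): a current Class 4 Exemption Letter is held. Exception (e) stands.

No — exception (e) applies; Tessa does not need a building permit.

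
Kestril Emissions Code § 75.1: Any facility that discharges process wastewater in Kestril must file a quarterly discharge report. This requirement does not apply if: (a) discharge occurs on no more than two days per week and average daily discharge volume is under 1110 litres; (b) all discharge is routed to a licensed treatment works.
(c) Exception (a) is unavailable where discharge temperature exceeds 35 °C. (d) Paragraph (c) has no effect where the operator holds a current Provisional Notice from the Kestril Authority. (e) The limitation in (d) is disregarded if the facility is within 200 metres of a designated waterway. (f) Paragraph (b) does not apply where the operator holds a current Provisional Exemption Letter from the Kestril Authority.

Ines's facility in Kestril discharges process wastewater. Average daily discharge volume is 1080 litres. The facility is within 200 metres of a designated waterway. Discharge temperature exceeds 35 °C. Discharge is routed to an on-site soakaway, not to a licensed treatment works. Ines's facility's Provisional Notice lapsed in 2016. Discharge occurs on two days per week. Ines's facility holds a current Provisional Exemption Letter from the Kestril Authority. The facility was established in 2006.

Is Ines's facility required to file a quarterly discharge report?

Exception (a)'s conditions are all satisfied: discharge occurs on no more than two days per week; average daily discharge volume is 1080 litres, under the 1110 litres limit. Turning to paragraphs (c)–(e): (c) is engaged — discharge temperature exceeds 35 °C. (d), which would lift (c), is not triggered — the Provisional Notice is not current. So (a) is unavailable.
Exception (b) fails — discharge is not routed to a licensed treatment works.
No exception is made out. Ines's facility falls within the general rule.

Yes — Ines's facility must file a quarterly discharge report.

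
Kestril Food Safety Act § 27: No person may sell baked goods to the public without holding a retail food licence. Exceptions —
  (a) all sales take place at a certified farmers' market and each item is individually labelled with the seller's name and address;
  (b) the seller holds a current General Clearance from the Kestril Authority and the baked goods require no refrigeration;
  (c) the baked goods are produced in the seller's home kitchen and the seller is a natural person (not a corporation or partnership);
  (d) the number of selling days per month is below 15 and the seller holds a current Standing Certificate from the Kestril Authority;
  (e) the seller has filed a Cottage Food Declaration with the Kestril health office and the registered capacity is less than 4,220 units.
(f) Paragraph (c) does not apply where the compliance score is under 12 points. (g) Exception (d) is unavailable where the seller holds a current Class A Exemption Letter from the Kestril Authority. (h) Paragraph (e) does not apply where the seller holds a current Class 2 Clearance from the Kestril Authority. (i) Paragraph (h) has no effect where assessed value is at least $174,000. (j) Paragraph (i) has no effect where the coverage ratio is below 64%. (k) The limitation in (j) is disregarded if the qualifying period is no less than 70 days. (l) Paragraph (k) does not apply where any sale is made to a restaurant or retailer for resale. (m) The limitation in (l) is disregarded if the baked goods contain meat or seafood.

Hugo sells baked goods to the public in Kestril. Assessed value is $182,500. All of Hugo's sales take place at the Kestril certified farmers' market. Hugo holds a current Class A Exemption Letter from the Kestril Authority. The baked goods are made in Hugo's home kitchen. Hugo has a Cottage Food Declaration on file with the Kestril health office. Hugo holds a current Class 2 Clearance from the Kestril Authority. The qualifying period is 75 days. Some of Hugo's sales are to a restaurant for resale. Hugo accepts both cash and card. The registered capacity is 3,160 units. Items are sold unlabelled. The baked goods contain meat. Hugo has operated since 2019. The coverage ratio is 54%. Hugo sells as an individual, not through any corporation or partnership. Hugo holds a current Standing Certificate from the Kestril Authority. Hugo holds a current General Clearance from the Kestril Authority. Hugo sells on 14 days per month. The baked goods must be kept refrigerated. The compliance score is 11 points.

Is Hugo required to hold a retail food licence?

Exception (a) requires that each item is individually labelled with the seller's name and address; but items are sold unlabelled, so (a) is unavailable.
Exception (b) requires that the baked goods require no refrigeration; but the baked goods require refrigeration, so (b) is unavailable.
Exception (c): the baked goods are home-kitchen produced; the seller is a natural person — every condition holds. However, paragraph (f) must be considered: (f) operates against (c): the compliance score is 11 points, under the 12 points limit. So (c) is unavailable.
Exception (d)'s conditions are all satisfied: the number of selling days per month is 14, below the 15 limit; a current Standing Certificate is held. But: (g) operates against (d): a current Class A Exemption Letter is held. Exception (d) does not apply.
Exception (e) is satisfied on its face — a Cottage Food Declaration is on file; the registered capacity is 3,160 units, less than the 4,220 units limit. Considering the limiting provisions: (h) is engaged (a current Class 2 Clearance is held), but yields to (i): (i) is engaged — assessed value is $182,500, meeting the $174,000 threshold. (j) applies (the coverage ratio is 54%, below the 64% limit), but is set aside by (k): (k) operates against (j): the qualifying period is 75 days, meeting the 70 days threshold. (l) would limit (k) — some sales are to a restaurant for resale — but (m) sets (l) aside: (m) operates against (l): the baked goods contain meat. Exception (e) stands.

No — exception (e) applies; Hugo is not required to hold a retail food licence.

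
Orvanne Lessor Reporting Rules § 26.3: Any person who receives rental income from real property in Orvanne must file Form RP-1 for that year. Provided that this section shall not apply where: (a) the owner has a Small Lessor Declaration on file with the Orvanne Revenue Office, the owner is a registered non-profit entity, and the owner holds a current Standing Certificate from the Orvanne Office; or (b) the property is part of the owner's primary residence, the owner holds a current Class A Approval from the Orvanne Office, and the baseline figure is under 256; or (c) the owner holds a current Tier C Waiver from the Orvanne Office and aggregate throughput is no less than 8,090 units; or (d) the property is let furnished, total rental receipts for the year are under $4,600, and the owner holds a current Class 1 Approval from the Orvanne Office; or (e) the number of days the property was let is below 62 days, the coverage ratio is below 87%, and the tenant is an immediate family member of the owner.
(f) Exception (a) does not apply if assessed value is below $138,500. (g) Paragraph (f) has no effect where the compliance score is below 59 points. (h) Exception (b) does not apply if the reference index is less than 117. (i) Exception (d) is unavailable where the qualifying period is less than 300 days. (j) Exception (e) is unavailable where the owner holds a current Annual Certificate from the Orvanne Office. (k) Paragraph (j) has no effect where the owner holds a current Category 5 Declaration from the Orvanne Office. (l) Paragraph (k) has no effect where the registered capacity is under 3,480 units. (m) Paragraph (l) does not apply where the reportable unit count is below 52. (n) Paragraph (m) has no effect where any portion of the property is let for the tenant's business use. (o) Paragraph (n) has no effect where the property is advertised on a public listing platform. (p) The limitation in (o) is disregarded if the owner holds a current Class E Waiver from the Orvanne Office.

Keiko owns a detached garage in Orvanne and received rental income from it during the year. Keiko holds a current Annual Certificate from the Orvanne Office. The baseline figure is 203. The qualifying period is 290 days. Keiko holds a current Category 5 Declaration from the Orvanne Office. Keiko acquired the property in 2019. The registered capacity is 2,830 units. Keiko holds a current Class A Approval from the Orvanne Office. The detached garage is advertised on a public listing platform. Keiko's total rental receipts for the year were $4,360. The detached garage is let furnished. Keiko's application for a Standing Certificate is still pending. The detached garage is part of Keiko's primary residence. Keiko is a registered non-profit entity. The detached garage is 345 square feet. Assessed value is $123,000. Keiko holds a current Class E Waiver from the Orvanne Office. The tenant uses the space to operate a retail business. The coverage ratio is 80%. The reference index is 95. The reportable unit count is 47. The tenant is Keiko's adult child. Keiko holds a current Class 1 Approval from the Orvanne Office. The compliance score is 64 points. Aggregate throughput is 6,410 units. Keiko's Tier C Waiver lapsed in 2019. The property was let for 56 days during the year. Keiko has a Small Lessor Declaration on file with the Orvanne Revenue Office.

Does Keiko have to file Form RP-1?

Exception (a) fails — the Standing Certificate is not current.
Exception (b) is satisfied on its face — the detached garage is part of the primary residence; a current Class A Approval is held; the baseline figure is 203, under the 256 limit. Turning to paragraph (h): (h) operates against (b): the reference index is 95, less than the 117 limit. So (b) is unavailable.
Exception (c) requires that the owner holds a current Tier C Waiver from the Orvanne Office; but the Tier C Waiver is not current, so (c) is unavailable.
Exception (d)'s conditions are all satisfied: the property is let furnished; total rental receipts for the year are $4,360, under the $4,600 limit; a current Class 1 Approval is held. Turning to paragraph (i): (i) operates against (d): the qualifying period is 290 days, less than the 300 days limit. So (d) is unavailable.
All of (e)'s requirements are met (the number of days the property was let is 56 days, below the 62 days limit; the coverage ratio is 80%, below the 87% limit; the tenant is an immediate family member). However, paragraphs (j)–(p) must be considered: (j) operates against (e): a current Annual Certificate is held. (k) would limit (j) — a current Category 5 Declaration is held — but (l) sets (k) aside: (l) is engaged — the registered capacity is 2,830 units, under the 3,480 units limit. (m) would limit (l) — the reportable unit count is 47, below the 52 limit — but (n) sets (m) aside: (n) operates against (m): the space is let for business use. (o) would limit (n) — the property is publicly advertised — but (p) sets (o) aside: (p) operates against (o): a current Class E Waiver is held. (e) is therefore removed.
Every exception is unavailable, so the rule governs.

Yes — Keiko must file Form RP-1.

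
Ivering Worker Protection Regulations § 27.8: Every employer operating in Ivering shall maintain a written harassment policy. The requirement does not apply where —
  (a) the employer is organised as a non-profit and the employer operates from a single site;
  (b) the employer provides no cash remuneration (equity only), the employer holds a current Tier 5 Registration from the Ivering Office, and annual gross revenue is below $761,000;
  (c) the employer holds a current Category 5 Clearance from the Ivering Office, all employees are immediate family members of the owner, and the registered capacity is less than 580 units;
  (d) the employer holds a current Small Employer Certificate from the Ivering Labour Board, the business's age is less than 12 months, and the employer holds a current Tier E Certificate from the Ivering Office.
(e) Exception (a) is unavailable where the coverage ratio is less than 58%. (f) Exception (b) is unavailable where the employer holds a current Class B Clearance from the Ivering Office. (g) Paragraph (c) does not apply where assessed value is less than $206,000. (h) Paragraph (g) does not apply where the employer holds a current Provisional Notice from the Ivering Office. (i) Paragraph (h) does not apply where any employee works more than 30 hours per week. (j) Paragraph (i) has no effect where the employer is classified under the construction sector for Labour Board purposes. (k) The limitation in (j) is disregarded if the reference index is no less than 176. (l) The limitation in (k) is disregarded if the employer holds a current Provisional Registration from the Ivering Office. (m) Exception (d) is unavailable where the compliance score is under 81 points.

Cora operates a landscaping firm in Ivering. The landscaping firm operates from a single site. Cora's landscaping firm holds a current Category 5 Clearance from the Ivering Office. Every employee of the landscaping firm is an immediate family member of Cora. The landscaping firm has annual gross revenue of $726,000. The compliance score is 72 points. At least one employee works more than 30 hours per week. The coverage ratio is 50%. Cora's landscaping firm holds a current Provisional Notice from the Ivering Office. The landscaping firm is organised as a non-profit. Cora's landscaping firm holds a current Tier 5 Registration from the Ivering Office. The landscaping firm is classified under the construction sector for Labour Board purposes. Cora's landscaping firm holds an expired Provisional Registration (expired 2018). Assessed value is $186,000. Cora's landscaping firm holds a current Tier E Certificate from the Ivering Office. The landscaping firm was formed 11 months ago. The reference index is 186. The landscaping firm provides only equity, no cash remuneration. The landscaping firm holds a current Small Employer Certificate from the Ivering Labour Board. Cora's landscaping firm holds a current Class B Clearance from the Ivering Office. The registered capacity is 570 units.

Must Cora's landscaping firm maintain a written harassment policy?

Exception (a)'s conditions are all satisfied: the employer is a non-profit; the employer operates from a single site. However, paragraph (e) must be considered: (e) operates against (a): the coverage ratio is 50%, less than the 58% limit. Exception (a) does not apply.
Exception (b) is satisfied on its face — remuneration is equity-only; a current Tier 5 Registration is held; annual gross revenue is $726,000, below the $761,000 limit. But applying paragraph (f): (f) is triggered — a current Class B Clearance is held. (b) is therefore removed.
Exception (c)'s conditions are all satisfied: a current Category 5 Clearance is held; every employee is an immediate family member; the registered capacity is 570 units, less than the 580 units limit. But applying paragraphs (g)–(l): (g) operates — assessed value is $186,000, less than the $206,000 limit. (h) would limit (g) — a current Provisional Notice is held — but (i) sets (h) aside: (i) operates against (h): at least one employee exceeds 30 hours/week. (j) would limit (i) — the landscaping firm is classified under the construction sector — but (k) sets (j) aside: (k) operates — the reference index is 186, meeting the 176 threshold. (l) does not operate here (there is no Provisional Registration in force), so (k) stands. So (c) is unavailable.
Exception (d) is satisfied on its face — a current Small Employer Certificate is held; the business's age is 11 months, less than the 12 months limit; a current Tier E Certificate is held. However, paragraph (m) must be considered: (m) is engaged — the compliance score is 72 points, under the 81 points limit. (d) is therefore removed.
No exception is made out. Cora's landscaping firm falls within the general rule.

Yes — Cora's landscaping firm must maintain a written harassment policy.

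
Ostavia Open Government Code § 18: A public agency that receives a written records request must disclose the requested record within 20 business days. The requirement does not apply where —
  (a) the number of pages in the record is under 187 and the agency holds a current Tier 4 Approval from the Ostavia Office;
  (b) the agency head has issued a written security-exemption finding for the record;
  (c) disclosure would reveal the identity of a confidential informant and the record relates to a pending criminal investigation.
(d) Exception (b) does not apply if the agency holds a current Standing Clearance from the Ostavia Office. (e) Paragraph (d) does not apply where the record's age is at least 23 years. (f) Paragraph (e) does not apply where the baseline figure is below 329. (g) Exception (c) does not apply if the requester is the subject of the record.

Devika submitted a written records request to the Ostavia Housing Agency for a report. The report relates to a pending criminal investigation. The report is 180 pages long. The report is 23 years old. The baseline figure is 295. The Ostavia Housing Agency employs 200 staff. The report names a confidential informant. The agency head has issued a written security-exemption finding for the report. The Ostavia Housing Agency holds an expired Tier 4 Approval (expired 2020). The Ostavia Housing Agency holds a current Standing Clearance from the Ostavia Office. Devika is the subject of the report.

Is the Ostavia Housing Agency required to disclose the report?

Exception (a) fails — no current Tier 4 Approval is held.
Exception (b): a written security-exemption finding has been issued — every condition holds. Turning to paragraphs (d)–(f): (d) is engaged — a current Standing Clearance is held. (e) would limit (d) — the record's age is 23 years, meeting the 23 years threshold — but (f) sets (e) aside: (f) operates against (e): the baseline figure is 295, below the 329 limit. So (b) is unavailable.
Exception (c): the report names a confidential informant; the report relates to a pending investigation — every condition holds. Turning to paragraph (g): (g) operates against (c): Devika is the subject of the report. So (c) is unavailable.
No exception displaces § 18.

Yes — the Ostavia Housing Agency must disclose the report.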